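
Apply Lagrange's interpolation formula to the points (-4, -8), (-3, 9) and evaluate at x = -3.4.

Lagrange interpolation formula:
P(x) = Σ yᵢ × Lᵢ(x)
where Lᵢ(x) = Π_{j≠i} (x - xⱼ)/(xᵢ - xⱼ)

L_0(-3.4) = (-3.4 - (-3))/(-4 - (-3)) = 0.400000
L_1(-3.4) = (-3.4 - (-4))/(-3 - (-4)) = 0.600000

P(-3.4) = (-8)×L_0(-3.4) + 9×L_1(-3.4)
P(-3.4) = 2.200000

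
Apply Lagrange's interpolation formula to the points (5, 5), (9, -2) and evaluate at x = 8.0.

Lagrange interpolation formula:
P(x) = Σ yᵢ × Lᵢ(x)
where Lᵢ(x) = Π_{j≠i} (x - xⱼ)/(xᵢ - xⱼ)

L_0(8.0) = (8.0 - 9)/(5 - 9) = 0.250000
L_1(8.0) = (8.0 - 5)/(9 - 5) = 0.750000

P(8.0) = 5×L_0(8.0) + (-2)×L_1(8.0)
P(8.0) = -0.250000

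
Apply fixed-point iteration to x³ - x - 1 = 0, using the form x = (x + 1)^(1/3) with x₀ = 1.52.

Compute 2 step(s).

Equation: x³ - x - 1 = 0
Fixed-point form: x = (x + 1)^(1/3)
x₀ = 1.52

x_1 = g(1.520000) = 1.360818
x_2 = g(1.360818) = 1.331540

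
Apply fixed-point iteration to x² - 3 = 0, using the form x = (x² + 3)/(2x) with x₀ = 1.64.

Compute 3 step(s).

Equation: x² - 3 = 0
Fixed-point form: x = (x² + 3)/(2x)
x₀ = 1.64

x_1 = g(1.640000) = 1.734634
x_2 = g(1.734634) = 1.732053
x_3 = g(1.732053) = 1.732051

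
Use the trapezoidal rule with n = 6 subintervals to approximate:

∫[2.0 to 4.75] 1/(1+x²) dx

f(x) = 1/(1+x²)
a = 2.0, b = 4.75, n = 6
h = (b - a)/n = 0.458333

Trapezoidal rule: (h/2)[f(x₀) + 2f(x₁) + 2f(x₂) + ... + f(xₙ)]

x_0 = 2.0000, f(x_0) = 0.200000, coefficient = 1
x_1 = 2.4583, f(x_1) = 0.141977, coefficient = 2
x_2 = 2.9167, f(x_2) = 0.105186, coefficient = 2
x_3 = 3.3750, f(x_3) = 0.080706, coefficient = 2
x_4 = 3.8333, f(x_4) = 0.063717, coefficient = 2
x_5 = 4.2917, f(x_5) = 0.051498, coefficient = 2
x_6 = 4.7500, f(x_6) = 0.042440, coefficient = 1

I ≈ (0.458333/2) × 1.128608 = 0.258639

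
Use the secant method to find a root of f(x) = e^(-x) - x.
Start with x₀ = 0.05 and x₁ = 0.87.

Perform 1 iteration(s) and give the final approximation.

f(x) = e^(-x) - x
x₀ = 0.05, x₁ = 0.87

Secant formula: x_{n+1} = x_n - f(x_n)(x_n - x_{n-1})/(f(x_n) - f(x_{n-1}))

Iteration 1:
  f(0.050000) = 0.901229
  f(0.870000) = -0.451048
  x_2 = 0.870000 - (-0.451048)×(0.870000 - 0.050000)/(-0.451048 - 0.901229)
       = 0.596491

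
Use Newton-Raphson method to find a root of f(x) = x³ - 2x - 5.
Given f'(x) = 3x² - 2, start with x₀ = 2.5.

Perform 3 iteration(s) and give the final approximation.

f(x) = x³ - 2x - 5
f'(x) = 3x² - 2
x₀ = 2.5

Newton-Raphson formula: x_{n+1} = x_n - f(x_n)/f'(x_n)

Iteration 1:
  f(2.500000) = 5.625000
  f'(2.500000) = 16.750000
  x_1 = 2.500000 - 5.625000/16.750000 = 2.164179
Iteration 2:
  f(2.164179) = 0.807945
  f'(2.164179) = 12.051014
  x_2 = 2.164179 - 0.807945/12.051014 = 2.097135
Iteration 3:
  f(2.097135) = 0.028882
  f'(2.097135) = 11.193930
  x_3 = 2.097135 - 0.028882/11.193930 = 2.094555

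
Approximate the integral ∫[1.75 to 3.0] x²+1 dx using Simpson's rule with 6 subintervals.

f(x) = x²+1
a = 1.75, b = 3.0, n = 6
h = (b - a)/n = 0.208333

Simpson's rule: (h/3)[f(x₀) + 4f(x₁) + 2f(x₂) + ... + f(xₙ)]

x_0 = 1.7500, f(x_0) = 4.062500, coefficient = 1
x_1 = 1.9583, f(x_1) = 4.835069, coefficient = 4
x_2 = 2.1667, f(x_2) = 5.694444, coefficient = 2
x_3 = 2.3750, f(x_3) = 6.640625, coefficient = 4
x_4 = 2.5833, f(x_4) = 7.673611, coefficient = 2
x_5 = 2.7917, f(x_5) = 8.793403, coefficient = 4
x_6 = 3.0000, f(x_6) = 10.000000, coefficient = 1

I ≈ (0.208333/3) × 121.875000 = 8.463542
Exact value: 8.463542
Error: 0.000000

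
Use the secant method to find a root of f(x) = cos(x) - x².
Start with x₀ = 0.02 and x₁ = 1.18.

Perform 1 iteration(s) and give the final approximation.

f(x) = cos(x) - x²
x₀ = 0.02, x₁ = 1.18

Secant formula: x_{n+1} = x_n - f(x_n)(x_n - x_{n-1})/(f(x_n) - f(x_{n-1}))

Iteration 1:
  f(0.020000) = 0.999400
  f(1.180000) = -1.011475
  x_2 = 1.180000 - (-1.011475)×(1.180000 - 0.020000)/(-1.011475 - 0.999400)
       = 0.596517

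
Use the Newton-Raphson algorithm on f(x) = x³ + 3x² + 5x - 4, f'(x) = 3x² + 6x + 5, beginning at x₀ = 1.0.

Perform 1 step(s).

f(x) = x³ + 3x² + 5x - 4
f'(x) = 3x² + 6x + 5
x₀ = 1.0

Newton-Raphson formula: x_{n+1} = x_n - f(x_n)/f'(x_n)

Iteration 1:
  f(1.000000) = 5.000000
  f'(1.000000) = 14.000000
  x_1 = 1.000000 - 5.000000/14.000000 = 0.642857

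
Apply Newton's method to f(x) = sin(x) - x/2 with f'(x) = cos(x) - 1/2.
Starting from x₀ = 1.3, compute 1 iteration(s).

f(x) = sin(x) - x/2
f'(x) = cos(x) - 1/2
x₀ = 1.3

Newton-Raphson formula: x_{n+1} = x_n - f(x_n)/f'(x_n)

Iteration 1:
  f(1.300000) = 0.313558
  f'(1.300000) = -0.232501
  x_1 = 1.300000 - 0.313558/(-0.232501) = 2.648631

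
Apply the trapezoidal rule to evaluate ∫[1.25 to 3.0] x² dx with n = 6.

f(x) = x²
a = 1.25, b = 3.0, n = 6
h = (b - a)/n = 0.291667

Trapezoidal rule: (h/2)[f(x₀) + 2f(x₁) + 2f(x₂) + ... + f(xₙ)]

x_0 = 1.2500, f(x_0) = 1.562500, coefficient = 1
x_1 = 1.5417, f(x_1) = 2.376736, coefficient = 2
x_2 = 1.8333, f(x_2) = 3.361111, coefficient = 2
x_3 = 2.1250, f(x_3) = 4.515625, coefficient = 2
x_4 = 2.4167, f(x_4) = 5.840278, coefficient = 2
x_5 = 2.7083, f(x_5) = 7.335069, coefficient = 2
x_6 = 3.0000, f(x_6) = 9.000000, coefficient = 1

I ≈ (0.291667/2) × 57.420139 = 8.373770
Exact value: 8.348958
Error: 0.024812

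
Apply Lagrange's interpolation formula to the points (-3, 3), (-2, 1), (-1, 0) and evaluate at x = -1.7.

Lagrange interpolation formula:
P(x) = Σ yᵢ × Lᵢ(x)
where Lᵢ(x) = Π_{j≠i} (x - xⱼ)/(xᵢ - xⱼ)

L_0(-1.7) = (-1.7 - (-2))/(-3 - (-2)) × (-1.7 - (-1))/(-3 - (-1)) = -0.105000
L_1(-1.7) = (-1.7 - (-3))/(-2 - (-3)) × (-1.7 - (-1))/(-2 - (-1)) = 0.910000
L_2(-1.7) = (-1.7 - (-3))/(-1 - (-3)) × (-1.7 - (-2))/(-1 - (-2)) = 0.195000

P(-1.7) = 3×L_0(-1.7) + 1×L_1(-1.7) + 0×L_2(-1.7)
P(-1.7) = 0.595000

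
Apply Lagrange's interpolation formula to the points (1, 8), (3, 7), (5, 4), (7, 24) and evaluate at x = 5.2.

Lagrange interpolation formula:
P(x) = Σ yᵢ × Lᵢ(x)
where Lᵢ(x) = Π_{j≠i} (x - xⱼ)/(xᵢ - xⱼ)

L_0(5.2) = (5.2 - 3)/(1 - 3) × (5.2 - 5)/(1 - 5) × (5.2 - 7)/(1 - 7) = 0.016500
L_1(5.2) = (5.2 - 1)/(3 - 1) × (5.2 - 5)/(3 - 5) × (5.2 - 7)/(3 - 7) = -0.094500
L_2(5.2) = (5.2 - 1)/(5 - 1) × (5.2 - 3)/(5 - 3) × (5.2 - 7)/(5 - 7) = 1.039500
L_3(5.2) = (5.2 - 1)/(7 - 1) × (5.2 - 3)/(7 - 3) × (5.2 - 5)/(7 - 5) = 0.038500

P(5.2) = 8×L_0(5.2) + 7×L_1(5.2) + 4×L_2(5.2) + 24×L_3(5.2)
P(5.2) = 4.552500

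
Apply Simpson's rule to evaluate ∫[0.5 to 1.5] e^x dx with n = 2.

f(x) = e^x
a = 0.5, b = 1.5, n = 2
h = (b - a)/n = 0.500000

Simpson's rule: (h/3)[f(x₀) + 4f(x₁) + 2f(x₂) + ... + f(xₙ)]

x_0 = 0.5000, f(x_0) = 1.648721, coefficient = 1
x_1 = 1.0000, f(x_1) = 2.718282, coefficient = 4
x_2 = 1.5000, f(x_2) = 4.481689, coefficient = 1

I ≈ (0.500000/3) × 17.003538 = 2.833923
Exact value: 2.832968
Error: 0.000955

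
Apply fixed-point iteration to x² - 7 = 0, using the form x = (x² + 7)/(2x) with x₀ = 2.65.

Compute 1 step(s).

Equation: x² - 7 = 0
Fixed-point form: x = (x² + 7)/(2x)
x₀ = 2.65

x_1 = g(2.650000) = 2.645755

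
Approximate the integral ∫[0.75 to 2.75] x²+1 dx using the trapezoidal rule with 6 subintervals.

f(x) = x²+1
a = 0.75, b = 2.75, n = 6
h = (b - a)/n = 0.333333

Trapezoidal rule: (h/2)[f(x₀) + 2f(x₁) + 2f(x₂) + ... + f(xₙ)]

x_0 = 0.7500, f(x_0) = 1.562500, coefficient = 1
x_1 = 1.0833, f(x_1) = 2.173611, coefficient = 2
x_2 = 1.4167, f(x_2) = 3.006944, coefficient = 2
x_3 = 1.7500, f(x_3) = 4.062500, coefficient = 2
x_4 = 2.0833, f(x_4) = 5.340278, coefficient = 2
x_5 = 2.4167, f(x_5) = 6.840278, coefficient = 2
x_6 = 2.7500, f(x_6) = 8.562500, coefficient = 1

I ≈ (0.333333/2) × 52.972222 = 8.828704
Exact value: 8.791667
Error: 0.037037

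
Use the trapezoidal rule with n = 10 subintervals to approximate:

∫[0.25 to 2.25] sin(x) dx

f(x) = sin(x)
a = 0.25, b = 2.25, n = 10
h = (b - a)/n = 0.200000

Trapezoidal rule: (h/2)[f(x₀) + 2f(x₁) + 2f(x₂) + ... + f(xₙ)]

x_0 = 0.2500, f(x_0) = 0.247404, coefficient = 1
x_1 = 0.4500, f(x_1) = 0.434966, coefficient = 2
x_2 = 0.6500, f(x_2) = 0.605186, coefficient = 2
x_3 = 0.8500, f(x_3) = 0.751280, coefficient = 2
x_4 = 1.0500, f(x_4) = 0.867423, coefficient = 2
x_5 = 1.2500, f(x_5) = 0.948985, coefficient = 2
x_6 = 1.4500, f(x_6) = 0.992713, coefficient = 2
x_7 = 1.6500, f(x_7) = 0.996865, coefficient = 2
x_8 = 1.8500, f(x_8) = 0.961275, coefficient = 2
x_9 = 2.0500, f(x_9) = 0.887362, coefficient = 2
x_10 = 2.2500, f(x_10) = 0.778073, coefficient = 1

I ≈ (0.200000/2) × 15.917589 = 1.591759
Exact value: 1.597086
Error: 0.005327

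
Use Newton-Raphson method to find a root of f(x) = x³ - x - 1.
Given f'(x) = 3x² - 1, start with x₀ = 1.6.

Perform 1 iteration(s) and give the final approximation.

f(x) = x³ - x - 1
f'(x) = 3x² - 1
x₀ = 1.6

Newton-Raphson formula: x_{n+1} = x_n - f(x_n)/f'(x_n)

Iteration 1:
  f(1.600000) = 1.496000
  f'(1.600000) = 6.680000
  x_1 = 1.600000 - 1.496000/6.680000 = 1.376048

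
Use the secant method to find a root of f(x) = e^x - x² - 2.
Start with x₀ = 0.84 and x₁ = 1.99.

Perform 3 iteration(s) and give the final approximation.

f(x) = e^x - x² - 2
x₀ = 0.84, x₁ = 1.99

Secant formula: x_{n+1} = x_n - f(x_n)(x_n - x_{n-1})/(f(x_n) - f(x_{n-1}))

Iteration 1:
  f(0.840000) = -0.389233
  f(1.990000) = 1.355434
  x_2 = 1.990000 - 1.355434×(1.990000 - 0.840000)/(1.355434 - (-0.389233))
       = 1.096564
Iteration 2:
  f(1.990000) = 1.355434
  f(1.096564) = -0.208592
  x_3 = 1.096564 - (-0.208592)×(1.096564 - 1.990000)/(-0.208592 - 1.355434)
       = 1.215720
Iteration 3:
  f(1.096564) = -0.208592
  f(1.215720) = -0.105254
  x_4 = 1.215720 - (-0.105254)×(1.215720 - 1.096564)/(-0.105254 - (-0.208592))
       = 1.337085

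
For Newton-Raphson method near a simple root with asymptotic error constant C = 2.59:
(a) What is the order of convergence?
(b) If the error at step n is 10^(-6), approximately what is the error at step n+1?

(a) Newton-Raphson has quadratic (order 2) convergence near simple roots.
    This means |e_{n+1}| ≈ C|e_n|².

(b) With |e_n| = 10^(-6) and C = 2.59:
    |e_{n+1}| ≈ 2.59 × (10^(-6))² = 2.59 × 10^(-12)

(a) 2 (quadratic); (b) |e_{n+1}| ≈ 2.590e-12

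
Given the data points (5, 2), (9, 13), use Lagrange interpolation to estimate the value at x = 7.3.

Lagrange interpolation formula:
P(x) = Σ yᵢ × Lᵢ(x)
where Lᵢ(x) = Π_{j≠i} (x - xⱼ)/(xᵢ - xⱼ)

L_0(7.3) = (7.3 - 9)/(5 - 9) = 0.425000
L_1(7.3) = (7.3 - 5)/(9 - 5) = 0.575000

P(7.3) = 2×L_0(7.3) + 13×L_1(7.3)
P(7.3) = 8.325000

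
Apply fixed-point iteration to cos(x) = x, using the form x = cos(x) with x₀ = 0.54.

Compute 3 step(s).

Equation: cos(x) = x
Fixed-point form: x = cos(x)
x₀ = 0.54

x_1 = g(0.540000) = 0.857709
x_2 = g(0.857709) = 0.654172
x_3 = g(0.654172) = 0.793552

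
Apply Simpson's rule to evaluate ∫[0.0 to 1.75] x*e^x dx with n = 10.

f(x) = x*e^x
a = 0.0, b = 1.75, n = 10
h = (b - a)/n = 0.175000

Simpson's rule: (h/3)[f(x₀) + 4f(x₁) + 2f(x₂) + ... + f(xₙ)]

x_0 = 0.0000, f(x_0) = 0.000000, coefficient = 1
x_1 = 0.1750, f(x_1) = 0.208468, coefficient = 4
x_2 = 0.3500, f(x_2) = 0.496674, coefficient = 2
x_3 = 0.5250, f(x_3) = 0.887491, coefficient = 4
x_4 = 0.7000, f(x_4) = 1.409627, coefficient = 2
x_5 = 0.8750, f(x_5) = 2.099016, coefficient = 4
x_6 = 1.0500, f(x_6) = 3.000534, coefficient = 2
x_7 = 1.2250, f(x_7) = 4.170103, coefficient = 4
x_8 = 1.4000, f(x_8) = 5.677280, coefficient = 2
x_9 = 1.5750, f(x_9) = 7.608418, coefficient = 4
x_10 = 1.7500, f(x_10) = 10.070555, coefficient = 1

I ≈ (0.175000/3) × 91.132768 = 5.316078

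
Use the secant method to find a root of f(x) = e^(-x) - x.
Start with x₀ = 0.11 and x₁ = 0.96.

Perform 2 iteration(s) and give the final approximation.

f(x) = e^(-x) - x
x₀ = 0.11, x₁ = 0.96

Secant formula: x_{n+1} = x_n - f(x_n)(x_n - x_{n-1})/(f(x_n) - f(x_{n-1}))

Iteration 1:
  f(0.110000) = 0.785834
  f(0.960000) = -0.577107
  x_2 = 0.960000 - (-0.577107)×(0.960000 - 0.110000)/(-0.577107 - 0.785834)
       = 0.600086
Iteration 2:
  f(0.960000) = -0.577107
  f(0.600086) = -0.051322
  x_3 = 0.600086 - (-0.051322)×(0.600086 - 0.960000)/(-0.051322 - (-0.577107))
       = 0.564955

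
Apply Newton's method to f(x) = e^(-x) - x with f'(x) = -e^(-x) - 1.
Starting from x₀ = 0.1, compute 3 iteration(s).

f(x) = e^(-x) - x
f'(x) = -e^(-x) - 1
x₀ = 0.1

Newton-Raphson formula: x_{n+1} = x_n - f(x_n)/f'(x_n)

Iteration 1:
  f(0.100000) = 0.804837
  f'(0.100000) = -1.904837
  x_1 = 0.100000 - 0.804837/(-1.904837) = 0.522523
Iteration 2:
  f(0.522523) = 0.070500
  f'(0.522523) = -1.593023
  x_2 = 0.522523 - 0.070500/(-1.593023) = 0.566778
Iteration 3:
  f(0.566778) = 0.000572
  f'(0.566778) = -1.567350
  x_3 = 0.566778 - 0.000572/(-1.567350) = 0.567143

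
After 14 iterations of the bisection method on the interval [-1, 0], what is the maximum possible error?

Bisection error bound: |error| ≤ (b-a)/2^n
|error| ≤ (0 - (-1))/2^14 = 1/2^14
|error| ≤ 0.0000610352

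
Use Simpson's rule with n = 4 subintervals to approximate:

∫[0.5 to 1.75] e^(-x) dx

f(x) = e^(-x)
a = 0.5, b = 1.75, n = 4
h = (b - a)/n = 0.312500

Simpson's rule: (h/3)[f(x₀) + 4f(x₁) + 2f(x₂) + ... + f(xₙ)]

x_0 = 0.5000, f(x_0) = 0.606531, coefficient = 1
x_1 = 0.8125, f(x_1) = 0.443747, coefficient = 4
x_2 = 1.1250, f(x_2) = 0.324652, coefficient = 2
x_3 = 1.4375, f(x_3) = 0.237521, coefficient = 4
x_4 = 1.7500, f(x_4) = 0.173774, coefficient = 1

I ≈ (0.312500/3) × 4.154682 = 0.432779
Exact value: 0.432757
Error: 0.000023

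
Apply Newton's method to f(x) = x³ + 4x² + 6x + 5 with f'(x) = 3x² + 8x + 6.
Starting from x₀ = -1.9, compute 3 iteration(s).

f(x) = x³ + 4x² + 6x + 5
f'(x) = 3x² + 8x + 6
x₀ = -1.9

Newton-Raphson formula: x_{n+1} = x_n - f(x_n)/f'(x_n)

Iteration 1:
  f(-1.900000) = 1.181000
  f'(-1.900000) = 1.630000
  x_1 = -1.900000 - 1.181000/1.630000 = -2.624540
Iteration 2:
  f(-2.624540) = -1.272782
  f'(-2.624540) = 5.668310
  x_2 = -2.624540 - (-1.272782)/5.668310 = -2.399996
Iteration 3:
  f(-2.399996) = -0.183986
  f'(-2.399996) = 4.079977
  x_3 = -2.399996 - (-0.183986)/4.079977 = -2.354902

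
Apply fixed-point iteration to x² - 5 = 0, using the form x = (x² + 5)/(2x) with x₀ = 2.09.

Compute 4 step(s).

Equation: x² - 5 = 0
Fixed-point form: x = (x² + 5)/(2x)
x₀ = 2.09

x_1 = g(2.090000) = 2.241172
x_2 = g(2.241172) = 2.236074
x_3 = g(2.236074) = 2.236068
x_4 = g(2.236068) = 2.236068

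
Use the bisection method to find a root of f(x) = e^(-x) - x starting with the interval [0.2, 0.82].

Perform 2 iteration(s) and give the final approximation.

f(x) = e^(-x) - x
Initial interval: [0.2, 0.82]

Iteration 1:
  c_1 = (0.200000 + 0.820000)/2 = 0.510000
  f(c_1) = f(0.510000) = 0.090496
  f(a) × f(c) ≥ 0, new interval: [0.510000, 0.820000]
Iteration 2:
  c_2 = (0.510000 + 0.820000)/2 = 0.665000
  f(c_2) = f(0.665000) = -0.150726
  f(a) × f(c) < 0, new interval: [0.510000, 0.665000]

After 2 iteration(s), the approximation is c_2 = 0.665000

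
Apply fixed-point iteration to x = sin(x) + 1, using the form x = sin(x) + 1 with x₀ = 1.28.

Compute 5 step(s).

Equation: x = sin(x) + 1
Fixed-point form: x = sin(x) + 1
x₀ = 1.28

x_1 = g(1.280000) = 1.958016
x_2 = g(1.958016) = 1.925963
x_3 = g(1.925963) = 1.937589
x_4 = g(1.937589) = 1.933482
x_5 = g(1.933482) = 1.934947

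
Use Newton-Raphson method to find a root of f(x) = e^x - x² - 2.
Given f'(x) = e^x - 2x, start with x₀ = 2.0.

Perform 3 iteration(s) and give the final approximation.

f(x) = e^x - x² - 2
f'(x) = e^x - 2x
x₀ = 2.0

Newton-Raphson formula: x_{n+1} = x_n - f(x_n)/f'(x_n)

Iteration 1:
  f(2.000000) = 1.389056
  f'(2.000000) = 3.389056
  x_1 = 2.000000 - 1.389056/3.389056 = 1.590135
Iteration 2:
  f(1.590135) = 0.375881
  f'(1.590135) = 1.724140
  x_2 = 1.590135 - 0.375881/1.724140 = 1.372124
Iteration 3:
  f(1.372124) = 0.060994
  f'(1.372124) = 1.199470
  x_3 = 1.372124 - 0.060994/1.199470 = 1.321273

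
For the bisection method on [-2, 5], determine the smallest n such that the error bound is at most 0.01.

We need (b-a)/2^n ≤ 0.01
(5 - (-2))/2^n ≤ 0.01
7/2^n ≤ 0.01
2^n ≥ 700
n ≥ log₂(700) = 9.45
n ≥ 10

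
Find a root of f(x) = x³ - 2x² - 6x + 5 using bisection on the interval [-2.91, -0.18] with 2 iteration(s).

f(x) = x³ - 2x² - 6x + 5
Initial interval: [-2.91, -0.18]

Iteration 1:
  c_1 = (-2.910000 + (-0.180000))/2 = -1.545000
  f(c_1) = f(-1.545000) = 5.807996
  f(a) × f(c) < 0, new interval: [-2.910000, -1.545000]
Iteration 2:
  c_2 = (-2.910000 + (-1.545000))/2 = -2.227500
  f(c_2) = f(-2.227500) = -2.610825
  f(a) × f(c) ≥ 0, new interval: [-2.227500, -1.545000]

After 2 iteration(s), the approximation is c_2 = -2.227500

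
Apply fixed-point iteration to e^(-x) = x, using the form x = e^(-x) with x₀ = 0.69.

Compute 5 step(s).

Equation: e^(-x) = x
Fixed-point form: x = e^(-x)
x₀ = 0.69

x_1 = g(0.690000) = 0.501576
x_2 = g(0.501576) = 0.605575
x_3 = g(0.605575) = 0.545760
x_4 = g(0.545760) = 0.579401
x_5 = g(0.579401) = 0.560234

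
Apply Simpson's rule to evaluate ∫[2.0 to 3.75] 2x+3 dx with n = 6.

f(x) = 2x+3
a = 2.0, b = 3.75, n = 6
h = (b - a)/n = 0.291667

Simpson's rule: (h/3)[f(x₀) + 4f(x₁) + 2f(x₂) + ... + f(xₙ)]

x_0 = 2.0000, f(x_0) = 7.000000, coefficient = 1
x_1 = 2.2917, f(x_1) = 7.583333, coefficient = 4
x_2 = 2.5833, f(x_2) = 8.166667, coefficient = 2
x_3 = 2.8750, f(x_3) = 8.750000, coefficient = 4
x_4 = 3.1667, f(x_4) = 9.333333, coefficient = 2
x_5 = 3.4583, f(x_5) = 9.916667, coefficient = 4
x_6 = 3.7500, f(x_6) = 10.500000, coefficient = 1

I ≈ (0.291667/3) × 157.500000 = 15.312500
Exact value: 15.312500
Error: 0.000000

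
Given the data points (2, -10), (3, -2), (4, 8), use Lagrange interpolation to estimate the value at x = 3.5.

Lagrange interpolation formula:
P(x) = Σ yᵢ × Lᵢ(x)
where Lᵢ(x) = Π_{j≠i} (x - xⱼ)/(xᵢ - xⱼ)

L_0(3.5) = (3.5 - 3)/(2 - 3) × (3.5 - 4)/(2 - 4) = -0.125000
L_1(3.5) = (3.5 - 2)/(3 - 2) × (3.5 - 4)/(3 - 4) = 0.750000
L_2(3.5) = (3.5 - 2)/(4 - 2) × (3.5 - 3)/(4 - 3) = 0.375000

P(3.5) = (-10)×L_0(3.5) + (-2)×L_1(3.5) + 8×L_2(3.5)
P(3.5) = 2.750000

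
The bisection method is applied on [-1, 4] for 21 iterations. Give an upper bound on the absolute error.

Bisection error bound: |error| ≤ (b-a)/2^n
|error| ≤ (4 - (-1))/2^21 = 5/2^21
|error| ≤ 0.0000023842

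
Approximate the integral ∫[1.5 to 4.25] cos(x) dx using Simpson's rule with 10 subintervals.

f(x) = cos(x)
a = 1.5, b = 4.25, n = 10
h = (b - a)/n = 0.275000

Simpson's rule: (h/3)[f(x₀) + 4f(x₁) + 2f(x₂) + ... + f(xₙ)]

x_0 = 1.5000, f(x_0) = 0.070737, coefficient = 1
x_1 = 1.7750, f(x_1) = -0.202787, coefficient = 4
x_2 = 2.0500, f(x_2) = -0.461073, coefficient = 2
x_3 = 2.3250, f(x_3) = -0.684709, coefficient = 4
x_4 = 2.6000, f(x_4) = -0.856889, coefficient = 2
x_5 = 2.8750, f(x_5) = -0.964674, coefficient = 4
x_6 = 3.1500, f(x_6) = -0.999965, coefficient = 2
x_7 = 3.4250, f(x_7) = -0.960108, coefficient = 4
x_8 = 3.7000, f(x_8) = -0.848100, coefficient = 2
x_9 = 3.9750, f(x_9) = -0.672357, coefficient = 4
x_10 = 4.2500, f(x_10) = -0.446087, coefficient = 1

I ≈ (0.275000/3) × -20.645946 = -1.892545
Exact value: -1.892484
Error: 0.000061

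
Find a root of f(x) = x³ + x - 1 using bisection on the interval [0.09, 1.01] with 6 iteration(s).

f(x) = x³ + x - 1
Initial interval: [0.09, 1.01]

Iteration 1:
  c_1 = (0.090000 + 1.010000)/2 = 0.550000
  f(c_1) = f(0.550000) = -0.283625
  f(a) × f(c) ≥ 0, new interval: [0.550000, 1.010000]
Iteration 2:
  c_2 = (0.550000 + 1.010000)/2 = 0.780000
  f(c_2) = f(0.780000) = 0.254552
  f(a) × f(c) < 0, new interval: [0.550000, 0.780000]
Iteration 3:
  c_3 = (0.550000 + 0.780000)/2 = 0.665000
  f(c_3) = f(0.665000) = -0.040920
  f(a) × f(c) ≥ 0, new interval: [0.665000, 0.780000]
Iteration 4:
  c_4 = (0.665000 + 0.780000)/2 = 0.722500
  f(c_4) = f(0.722500) = 0.099650
  f(a) × f(c) < 0, new interval: [0.665000, 0.722500]
Iteration 5:
  c_5 = (0.665000 + 0.722500)/2 = 0.693750
  f(c_5) = f(0.693750) = 0.027644
  f(a) × f(c) < 0, new interval: [0.665000, 0.693750]
Iteration 6:
  c_6 = (0.665000 + 0.693750)/2 = 0.679375
  f(c_6) = f(0.679375) = -0.007059
  f(a) × f(c) ≥ 0, new interval: [0.679375, 0.693750]

After 6 iteration(s), the approximation is c_6 = 0.679375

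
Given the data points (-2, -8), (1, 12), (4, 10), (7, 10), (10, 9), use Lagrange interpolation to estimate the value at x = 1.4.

Lagrange interpolation formula:
P(x) = Σ yᵢ × Lᵢ(x)
where Lᵢ(x) = Π_{j≠i} (x - xⱼ)/(xᵢ - xⱼ)

L_0(1.4) = (1.4 - 1)/(-2 - 1) × (1.4 - 4)/(-2 - 4) × (1.4 - 7)/(-2 - 7) × (1.4 - 10)/(-2 - 10) = -0.025765
L_1(1.4) = (1.4 - (-2))/(1 - (-2)) × (1.4 - 4)/(1 - 4) × (1.4 - 7)/(1 - 7) × (1.4 - 10)/(1 - 10) = 0.875997
L_2(1.4) = (1.4 - (-2))/(4 - (-2)) × (1.4 - 1)/(4 - 1) × (1.4 - 7)/(4 - 7) × (1.4 - 10)/(4 - 10) = 0.202153
L_3(1.4) = (1.4 - (-2))/(7 - (-2)) × (1.4 - 1)/(7 - 1) × (1.4 - 4)/(7 - 4) × (1.4 - 10)/(7 - 10) = -0.062571
L_4(1.4) = (1.4 - (-2))/(10 - (-2)) × (1.4 - 1)/(10 - 1) × (1.4 - 4)/(10 - 4) × (1.4 - 7)/(10 - 7) = 0.010186

P(1.4) = (-8)×L_0(1.4) + 12×L_1(1.4) + 10×L_2(1.4) + 10×L_3(1.4) + 9×L_4(1.4)
P(1.4) = 12.205570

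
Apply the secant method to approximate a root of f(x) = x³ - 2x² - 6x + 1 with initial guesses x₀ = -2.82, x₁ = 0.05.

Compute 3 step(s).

f(x) = x³ - 2x² - 6x + 1
x₀ = -2.82, x₁ = 0.05

Secant formula: x_{n+1} = x_n - f(x_n)(x_n - x_{n-1})/(f(x_n) - f(x_{n-1}))

Iteration 1:
  f(-2.820000) = -20.410568
  f(0.050000) = 0.695125
  x_2 = 0.050000 - 0.695125×(0.050000 - (-2.820000))/(0.695125 - (-20.410568))
       = -0.044525
Iteration 2:
  f(0.050000) = 0.695125
  f(-0.044525) = 1.263095
  x_3 = -0.044525 - 1.263095×(-0.044525 - 0.050000)/(1.263095 - 0.695125)
       = 0.165687
Iteration 3:
  f(-0.044525) = 1.263095
  f(0.165687) = -0.044475
  x_4 = 0.165687 - (-0.044475)×(0.165687 - (-0.044525))/(-0.044475 - 1.263095)
       = 0.158537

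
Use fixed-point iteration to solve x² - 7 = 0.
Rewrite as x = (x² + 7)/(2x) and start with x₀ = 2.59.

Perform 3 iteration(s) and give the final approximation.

Equation: x² - 7 = 0
Fixed-point form: x = (x² + 7)/(2x)
x₀ = 2.59

x_1 = g(2.590000) = 2.646351
x_2 = g(2.646351) = 2.645751
x_3 = g(2.645751) = 2.645751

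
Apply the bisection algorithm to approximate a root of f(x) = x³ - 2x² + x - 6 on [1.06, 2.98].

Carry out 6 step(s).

f(x) = x³ - 2x² + x - 6
Initial interval: [1.06, 2.98]

Iteration 1:
  c_1 = (1.060000 + 2.980000)/2 = 2.020000
  f(c_1) = f(2.020000) = -3.898392
  f(a) × f(c) ≥ 0, new interval: [2.020000, 2.980000]
Iteration 2:
  c_2 = (2.020000 + 2.980000)/2 = 2.500000
  f(c_2) = f(2.500000) = -0.375000
  f(a) × f(c) ≥ 0, new interval: [2.500000, 2.980000]
Iteration 3:
  c_3 = (2.500000 + 2.980000)/2 = 2.740000
  f(c_3) = f(2.740000) = 2.295624
  f(a) × f(c) < 0, new interval: [2.500000, 2.740000]
Iteration 4:
  c_4 = (2.500000 + 2.740000)/2 = 2.620000
  f(c_4) = f(2.620000) = 0.875928
  f(a) × f(c) < 0, new interval: [2.500000, 2.620000]
Iteration 5:
  c_5 = (2.500000 + 2.620000)/2 = 2.560000
  f(c_5) = f(2.560000) = 0.230016
  f(a) × f(c) < 0, new interval: [2.500000, 2.560000]
Iteration 6:
  c_6 = (2.500000 + 2.560000)/2 = 2.530000
  f(c_6) = f(2.530000) = -0.077523
  f(a) × f(c) ≥ 0, new interval: [2.530000, 2.560000]

After 6 iteration(s), the approximation is c_6 = 2.530000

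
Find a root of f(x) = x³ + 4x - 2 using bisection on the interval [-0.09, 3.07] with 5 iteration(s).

f(x) = x³ + 4x - 2
Initial interval: [-0.09, 3.07]

Iteration 1:
  c_1 = (-0.090000 + 3.070000)/2 = 1.490000
  f(c_1) = f(1.490000) = 7.267949
  f(a) × f(c) < 0, new interval: [-0.090000, 1.490000]
Iteration 2:
  c_2 = (-0.090000 + 1.490000)/2 = 0.700000
  f(c_2) = f(0.700000) = 1.143000
  f(a) × f(c) < 0, new interval: [-0.090000, 0.700000]
Iteration 3:
  c_3 = (-0.090000 + 0.700000)/2 = 0.305000
  f(c_3) = f(0.305000) = -0.751627
  f(a) × f(c) ≥ 0, new interval: [0.305000, 0.700000]
Iteration 4:
  c_4 = (0.305000 + 0.700000)/2 = 0.502500
  f(c_4) = f(0.502500) = 0.136884
  f(a) × f(c) < 0, new interval: [0.305000, 0.502500]
Iteration 5:
  c_5 = (0.305000 + 0.502500)/2 = 0.403750
  f(c_5) = f(0.403750) = -0.319183
  f(a) × f(c) ≥ 0, new interval: [0.403750, 0.502500]

After 5 iteration(s), the approximation is c_5 = 0.403750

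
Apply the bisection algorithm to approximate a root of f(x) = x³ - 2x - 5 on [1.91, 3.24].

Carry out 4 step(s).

f(x) = x³ - 2x - 5
Initial interval: [1.91, 3.24]

Iteration 1:
  c_1 = (1.910000 + 3.240000)/2 = 2.575000
  f(c_1) = f(2.575000) = 6.923859
  f(a) × f(c) < 0, new interval: [1.910000, 2.575000]
Iteration 2:
  c_2 = (1.910000 + 2.575000)/2 = 2.242500
  f(c_2) = f(2.242500) = 1.792098
  f(a) × f(c) < 0, new interval: [1.910000, 2.242500]
Iteration 3:
  c_3 = (1.910000 + 2.242500)/2 = 2.076250
  f(c_3) = f(2.076250) = -0.202172
  f(a) × f(c) ≥ 0, new interval: [2.076250, 2.242500]
Iteration 4:
  c_4 = (2.076250 + 2.242500)/2 = 2.159375
  f(c_4) = f(2.159375) = 0.750201
  f(a) × f(c) < 0, new interval: [2.076250, 2.159375]

After 4 iteration(s), the approximation is c_4 = 2.159375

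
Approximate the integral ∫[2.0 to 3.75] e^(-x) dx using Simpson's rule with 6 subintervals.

f(x) = e^(-x)
a = 2.0, b = 3.75, n = 6
h = (b - a)/n = 0.291667

Simpson's rule: (h/3)[f(x₀) + 4f(x₁) + 2f(x₂) + ... + f(xₙ)]

x_0 = 2.0000, f(x_0) = 0.135335, coefficient = 1
x_1 = 2.2917, f(x_1) = 0.101098, coefficient = 4
x_2 = 2.5833, f(x_2) = 0.075522, coefficient = 2
x_3 = 2.8750, f(x_3) = 0.056416, coefficient = 4
x_4 = 3.1667, f(x_4) = 0.042144, coefficient = 2
x_5 = 3.4583, f(x_5) = 0.031482, coefficient = 4
x_6 = 3.7500, f(x_6) = 0.023518, coefficient = 1

I ≈ (0.291667/3) × 1.150169 = 0.111822
Exact value: 0.111818
Error: 0.000004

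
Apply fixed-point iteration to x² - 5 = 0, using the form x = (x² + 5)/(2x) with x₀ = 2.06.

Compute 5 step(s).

Equation: x² - 5 = 0
Fixed-point form: x = (x² + 5)/(2x)
x₀ = 2.06

x_1 = g(2.060000) = 2.243592
x_2 = g(2.243592) = 2.236081
x_3 = g(2.236081) = 2.236068
x_4 = g(2.236068) = 2.236068
x_5 = g(2.236068) = 2.236068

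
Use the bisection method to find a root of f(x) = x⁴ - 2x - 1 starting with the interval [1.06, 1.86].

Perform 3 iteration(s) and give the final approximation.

f(x) = x⁴ - 2x - 1
Initial interval: [1.06, 1.86]

Iteration 1:
  c_1 = (1.060000 + 1.860000)/2 = 1.460000
  f(c_1) = f(1.460000) = 0.623719
  f(a) × f(c) < 0, new interval: [1.060000, 1.460000]
Iteration 2:
  c_2 = (1.060000 + 1.460000)/2 = 1.260000
  f(c_2) = f(1.260000) = -0.999526
  f(a) × f(c) ≥ 0, new interval: [1.260000, 1.460000]
Iteration 3:
  c_3 = (1.260000 + 1.460000)/2 = 1.360000
  f(c_3) = f(1.360000) = -0.298980
  f(a) × f(c) ≥ 0, new interval: [1.360000, 1.460000]

After 3 iteration(s), the approximation is c_3 = 1.360000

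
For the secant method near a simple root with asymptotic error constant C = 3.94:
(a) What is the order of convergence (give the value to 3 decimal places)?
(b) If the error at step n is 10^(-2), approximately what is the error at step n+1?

(a) Secant method has superlinear convergence with order φ = (1+√5)/2 ≈ 1.618.
    This means |e_{n+1}| ≈ C|e_n|^1.618.

(b) With |e_n| = 10^(-2) and C = 3.94:
    |e_{n+1}| ≈ 3.94 × (10^(-2))^1.618 = 3.94 × 10^(-3.24)

(a) ≈ 1.618 (golden ratio); (b) |e_{n+1}| ≈ 2.288e-03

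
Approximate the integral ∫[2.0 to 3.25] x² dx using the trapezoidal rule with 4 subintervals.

f(x) = x²
a = 2.0, b = 3.25, n = 4
h = (b - a)/n = 0.312500

Trapezoidal rule: (h/2)[f(x₀) + 2f(x₁) + 2f(x₂) + ... + f(xₙ)]

x_0 = 2.0000, f(x_0) = 4.000000, coefficient = 1
x_1 = 2.3125, f(x_1) = 5.347656, coefficient = 2
x_2 = 2.6250, f(x_2) = 6.890625, coefficient = 2
x_3 = 2.9375, f(x_3) = 8.628906, coefficient = 2
x_4 = 3.2500, f(x_4) = 10.562500, coefficient = 1

I ≈ (0.312500/2) × 56.296875 = 8.796387
Exact value: 8.776042
Error: 0.020345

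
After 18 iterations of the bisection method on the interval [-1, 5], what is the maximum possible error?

Bisection error bound: |error| ≤ (b-a)/2^n
|error| ≤ (5 - (-1))/2^18 = 6/2^18
|error| ≤ 0.0000228882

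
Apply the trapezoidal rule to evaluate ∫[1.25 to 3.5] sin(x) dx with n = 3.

f(x) = sin(x)
a = 1.25, b = 3.5, n = 3
h = (b - a)/n = 0.750000

Trapezoidal rule: (h/2)[f(x₀) + 2f(x₁) + 2f(x₂) + ... + f(xₙ)]

x_0 = 1.2500, f(x_0) = 0.948985, coefficient = 1
x_1 = 2.0000, f(x_1) = 0.909297, coefficient = 2
x_2 = 2.7500, f(x_2) = 0.381661, coefficient = 2
x_3 = 3.5000, f(x_3) = -0.350783, coefficient = 1

I ≈ (0.750000/2) × 3.180118 = 1.192544
Exact value: 1.251779
Error: 0.059235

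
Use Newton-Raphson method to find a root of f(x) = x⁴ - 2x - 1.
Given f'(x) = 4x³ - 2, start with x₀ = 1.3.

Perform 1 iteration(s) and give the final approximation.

f(x) = x⁴ - 2x - 1
f'(x) = 4x³ - 2
x₀ = 1.3

Newton-Raphson formula: x_{n+1} = x_n - f(x_n)/f'(x_n)

Iteration 1:
  f(1.300000) = -0.743900
  f'(1.300000) = 6.788000
  x_1 = 1.300000 - (-0.743900)/6.788000 = 1.409590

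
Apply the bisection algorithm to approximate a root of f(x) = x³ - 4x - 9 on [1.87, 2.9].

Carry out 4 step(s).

f(x) = x³ - 4x - 9
Initial interval: [1.87, 2.9]

Iteration 1:
  c_1 = (1.870000 + 2.900000)/2 = 2.385000
  f(c_1) = f(2.385000) = -4.973583
  f(a) × f(c) ≥ 0, new interval: [2.385000, 2.900000]
Iteration 2:
  c_2 = (2.385000 + 2.900000)/2 = 2.642500
  f(c_2) = f(2.642500) = -1.117934
  f(a) × f(c) ≥ 0, new interval: [2.642500, 2.900000]
Iteration 3:
  c_3 = (2.642500 + 2.900000)/2 = 2.771250
  f(c_3) = f(2.771250) = 1.197719
  f(a) × f(c) < 0, new interval: [2.642500, 2.771250]
Iteration 4:
  c_4 = (2.642500 + 2.771250)/2 = 2.706875
  f(c_4) = f(2.706875) = 0.006239
  f(a) × f(c) < 0, new interval: [2.642500, 2.706875]

After 4 iteration(s), the approximation is c_4 = 2.706875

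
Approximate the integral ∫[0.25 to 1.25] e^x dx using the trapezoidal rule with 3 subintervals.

f(x) = e^x
a = 0.25, b = 1.25, n = 3
h = (b - a)/n = 0.333333

Trapezoidal rule: (h/2)[f(x₀) + 2f(x₁) + 2f(x₂) + ... + f(xₙ)]

x_0 = 0.2500, f(x_0) = 1.284025, coefficient = 1
x_1 = 0.5833, f(x_1) = 1.792002, coefficient = 2
x_2 = 0.9167, f(x_2) = 2.500940, coefficient = 2
x_3 = 1.2500, f(x_3) = 3.490343, coefficient = 1

I ≈ (0.333333/2) × 13.360252 = 2.226709
Exact value: 2.206318
Error: 0.020391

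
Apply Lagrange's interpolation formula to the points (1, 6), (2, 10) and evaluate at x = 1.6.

Lagrange interpolation formula:
P(x) = Σ yᵢ × Lᵢ(x)
where Lᵢ(x) = Π_{j≠i} (x - xⱼ)/(xᵢ - xⱼ)

L_0(1.6) = (1.6 - 2)/(1 - 2) = 0.400000
L_1(1.6) = (1.6 - 1)/(2 - 1) = 0.600000

P(1.6) = 6×L_0(1.6) + 10×L_1(1.6)
P(1.6) = 8.400000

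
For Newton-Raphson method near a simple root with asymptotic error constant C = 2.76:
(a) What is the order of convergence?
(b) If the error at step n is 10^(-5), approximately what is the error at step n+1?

(a) Newton-Raphson has quadratic (order 2) convergence near simple roots.
    This means |e_{n+1}| ≈ C|e_n|².

(b) With |e_n| = 10^(-5) and C = 2.76:
    |e_{n+1}| ≈ 2.76 × (10^(-5))² = 2.76 × 10^(-10)

(a) 2 (quadratic); (b) |e_{n+1}| ≈ 2.760e-10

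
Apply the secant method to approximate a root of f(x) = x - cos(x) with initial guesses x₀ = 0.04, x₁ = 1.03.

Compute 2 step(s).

f(x) = x - cos(x)
x₀ = 0.04, x₁ = 1.03

Secant formula: x_{n+1} = x_n - f(x_n)(x_n - x_{n-1})/(f(x_n) - f(x_{n-1}))

Iteration 1:
  f(0.040000) = -0.959200
  f(1.030000) = 0.515181
  x_2 = 1.030000 - 0.515181×(1.030000 - 0.040000)/(0.515181 - (-0.959200))
       = 0.684072
Iteration 2:
  f(1.030000) = 0.515181
  f(0.684072) = -0.090933
  x_3 = 0.684072 - (-0.090933)×(0.684072 - 1.030000)/(-0.090933 - 0.515181)
       = 0.735971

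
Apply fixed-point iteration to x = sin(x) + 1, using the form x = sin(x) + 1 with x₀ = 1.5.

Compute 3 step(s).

Equation: x = sin(x) + 1
Fixed-point form: x = sin(x) + 1
x₀ = 1.5

x_1 = g(1.500000) = 1.997495
x_2 = g(1.997495) = 1.910337
x_3 = g(1.910337) = 1.942908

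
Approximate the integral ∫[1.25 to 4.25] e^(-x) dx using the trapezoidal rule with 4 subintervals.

f(x) = e^(-x)
a = 1.25, b = 4.25, n = 4
h = (b - a)/n = 0.750000

Trapezoidal rule: (h/2)[f(x₀) + 2f(x₁) + 2f(x₂) + ... + f(xₙ)]

x_0 = 1.2500, f(x_0) = 0.286505, coefficient = 1
x_1 = 2.0000, f(x_1) = 0.135335, coefficient = 2
x_2 = 2.7500, f(x_2) = 0.063928, coefficient = 2
x_3 = 3.5000, f(x_3) = 0.030197, coefficient = 2
x_4 = 4.2500, f(x_4) = 0.014264, coefficient = 1

I ≈ (0.750000/2) × 0.759690 = 0.284884
Exact value: 0.272241
Error: 0.012643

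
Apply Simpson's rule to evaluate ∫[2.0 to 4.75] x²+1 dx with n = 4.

f(x) = x²+1
a = 2.0, b = 4.75, n = 4
h = (b - a)/n = 0.687500

Simpson's rule: (h/3)[f(x₀) + 4f(x₁) + 2f(x₂) + ... + f(xₙ)]

x_0 = 2.0000, f(x_0) = 5.000000, coefficient = 1
x_1 = 2.6875, f(x_1) = 8.222656, coefficient = 4
x_2 = 3.3750, f(x_2) = 12.390625, coefficient = 2
x_3 = 4.0625, f(x_3) = 17.503906, coefficient = 4
x_4 = 4.7500, f(x_4) = 23.562500, coefficient = 1

I ≈ (0.687500/3) × 156.250000 = 35.807292
Exact value: 35.807292
Error: 0.000000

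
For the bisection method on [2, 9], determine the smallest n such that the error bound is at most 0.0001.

We need (b-a)/2^n ≤ 0.0001
(9 - 2)/2^n ≤ 0.0001
7/2^n ≤ 0.0001
2^n ≥ 70000
n ≥ log₂(70000) = 16.10
n ≥ 17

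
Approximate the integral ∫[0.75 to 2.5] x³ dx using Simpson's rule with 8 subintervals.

f(x) = x³
a = 0.75, b = 2.5, n = 8
h = (b - a)/n = 0.218750

Simpson's rule: (h/3)[f(x₀) + 4f(x₁) + 2f(x₂) + ... + f(xₙ)]

x_0 = 0.7500, f(x_0) = 0.421875, coefficient = 1
x_1 = 0.9688, f(x_1) = 0.909149, coefficient = 4
x_2 = 1.1875, f(x_2) = 1.674561, coefficient = 2
x_3 = 1.4062, f(x_3) = 2.780914, coefficient = 4
x_4 = 1.6250, f(x_4) = 4.291016, coefficient = 2
x_5 = 1.8438, f(x_5) = 6.267670, coefficient = 4
x_6 = 2.0625, f(x_6) = 8.773682, coefficient = 2
x_7 = 2.2812, f(x_7) = 11.871857, coefficient = 4
x_8 = 2.5000, f(x_8) = 15.625000, coefficient = 1

I ≈ (0.218750/3) × 132.843750 = 9.686523
Exact value: 9.686523
Error: 0.000000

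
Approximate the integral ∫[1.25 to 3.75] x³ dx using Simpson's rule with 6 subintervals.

f(x) = x³
a = 1.25, b = 3.75, n = 6
h = (b - a)/n = 0.416667

Simpson's rule: (h/3)[f(x₀) + 4f(x₁) + 2f(x₂) + ... + f(xₙ)]

x_0 = 1.2500, f(x_0) = 1.953125, coefficient = 1
x_1 = 1.6667, f(x_1) = 4.629630, coefficient = 4
x_2 = 2.0833, f(x_2) = 9.042245, coefficient = 2
x_3 = 2.5000, f(x_3) = 15.625000, coefficient = 4
x_4 = 2.9167, f(x_4) = 24.811921, coefficient = 2
x_5 = 3.3333, f(x_5) = 37.037037, coefficient = 4
x_6 = 3.7500, f(x_6) = 52.734375, coefficient = 1

I ≈ (0.416667/3) × 351.562500 = 48.828125
Exact value: 48.828125
Error: 0.000000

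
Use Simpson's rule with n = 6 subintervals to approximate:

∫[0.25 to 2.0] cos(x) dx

f(x) = cos(x)
a = 0.25, b = 2.0, n = 6
h = (b - a)/n = 0.291667

Simpson's rule: (h/3)[f(x₀) + 4f(x₁) + 2f(x₂) + ... + f(xₙ)]

x_0 = 0.2500, f(x_0) = 0.968912, coefficient = 1
x_1 = 0.5417, f(x_1) = 0.856851, coefficient = 4
x_2 = 0.8333, f(x_2) = 0.672412, coefficient = 2
x_3 = 1.1250, f(x_3) = 0.431177, coefficient = 4
x_4 = 1.4167, f(x_4) = 0.153520, coefficient = 2
x_5 = 1.7083, f(x_5) = -0.137104, coefficient = 4
x_6 = 2.0000, f(x_6) = -0.416147, coefficient = 1

I ≈ (0.291667/3) × 6.808324 = 0.661920
Exact value: 0.661893
Error: 0.000027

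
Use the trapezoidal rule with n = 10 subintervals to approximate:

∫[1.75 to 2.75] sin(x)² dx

f(x) = sin(x)²
a = 1.75, b = 2.75, n = 10
h = (b - a)/n = 0.100000

Trapezoidal rule: (h/2)[f(x₀) + 2f(x₁) + 2f(x₂) + ... + f(xₙ)]

x_0 = 1.7500, f(x_0) = 0.968228, coefficient = 1
x_1 = 1.8500, f(x_1) = 0.924050, coefficient = 2
x_2 = 1.9500, f(x_2) = 0.862966, coefficient = 2
x_3 = 2.0500, f(x_3) = 0.787412, coefficient = 2
x_4 = 2.1500, f(x_4) = 0.700400, coefficient = 2
x_5 = 2.2500, f(x_5) = 0.605398, coefficient = 2
x_6 = 2.3500, f(x_6) = 0.506194, coefficient = 2
x_7 = 2.4500, f(x_7) = 0.406744, coefficient = 2
x_8 = 2.5500, f(x_8) = 0.311011, coefficient = 2
x_9 = 2.6500, f(x_9) = 0.222813, coefficient = 2
x_10 = 2.7500, f(x_10) = 0.145665, coefficient = 1

I ≈ (0.100000/2) × 11.767869 = 0.588393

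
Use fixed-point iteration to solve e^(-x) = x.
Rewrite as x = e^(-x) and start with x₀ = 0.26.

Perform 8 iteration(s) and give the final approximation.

Equation: e^(-x) = x
Fixed-point form: x = e^(-x)
x₀ = 0.26

x_1 = g(0.260000) = 0.771052
x_2 = g(0.771052) = 0.462526
x_3 = g(0.462526) = 0.629691
x_4 = g(0.629691) = 0.532757
x_5 = g(0.532757) = 0.586985
x_6 = g(0.586985) = 0.556001
x_7 = g(0.556001) = 0.573498
x_8 = g(0.573498) = 0.563551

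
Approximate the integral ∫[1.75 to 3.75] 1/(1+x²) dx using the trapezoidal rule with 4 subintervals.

f(x) = 1/(1+x²)
a = 1.75, b = 3.75, n = 4
h = (b - a)/n = 0.500000

Trapezoidal rule: (h/2)[f(x₀) + 2f(x₁) + 2f(x₂) + ... + f(xₙ)]

x_0 = 1.7500, f(x_0) = 0.246154, coefficient = 1
x_1 = 2.2500, f(x_1) = 0.164948, coefficient = 2
x_2 = 2.7500, f(x_2) = 0.116788, coefficient = 2
x_3 = 3.2500, f(x_3) = 0.086486, coefficient = 2
x_4 = 3.7500, f(x_4) = 0.066390, coefficient = 1

I ≈ (0.500000/2) × 1.048990 = 0.262248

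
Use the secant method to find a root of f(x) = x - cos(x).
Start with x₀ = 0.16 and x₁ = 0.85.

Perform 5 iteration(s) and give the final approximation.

f(x) = x - cos(x)
x₀ = 0.16, x₁ = 0.85

Secant formula: x_{n+1} = x_n - f(x_n)(x_n - x_{n-1})/(f(x_n) - f(x_{n-1}))

Iteration 1:
  f(0.160000) = -0.827227
  f(0.850000) = 0.190017
  x_2 = 0.850000 - 0.190017×(0.850000 - 0.160000)/(0.190017 - (-0.827227))
       = 0.721111
Iteration 2:
  f(0.850000) = 0.190017
  f(0.721111) = -0.029962
  x_3 = 0.721111 - (-0.029962)×(0.721111 - 0.850000)/(-0.029962 - 0.190017)
       = 0.738666
Iteration 3:
  f(0.721111) = -0.029962
  f(0.738666) = -0.000701
  x_4 = 0.738666 - (-0.000701)×(0.738666 - 0.721111)/(-0.000701 - (-0.029962))
       = 0.739087
Iteration 4:
  f(0.738666) = -0.000701
  f(0.739087) = 0.000003
  x_5 = 0.739087 - 0.000003×(0.739087 - 0.738666)/(0.000003 - (-0.000701))
       = 0.739085
Iteration 5:
  f(0.739087) = 0.000003
  f(0.739085) = 0.000000
  x_6 = 0.739085 - 0.000000×(0.739085 - 0.739087)/(0.000000 - 0.000003)
       = 0.739085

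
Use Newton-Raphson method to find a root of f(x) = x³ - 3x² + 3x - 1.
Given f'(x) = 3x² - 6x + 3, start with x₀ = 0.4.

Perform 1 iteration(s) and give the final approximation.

f(x) = x³ - 3x² + 3x - 1
f'(x) = 3x² - 6x + 3
x₀ = 0.4

Newton-Raphson formula: x_{n+1} = x_n - f(x_n)/f'(x_n)

Iteration 1:
  f(0.400000) = -0.216000
  f'(0.400000) = 1.080000
  x_1 = 0.400000 - (-0.216000)/1.080000 = 0.600000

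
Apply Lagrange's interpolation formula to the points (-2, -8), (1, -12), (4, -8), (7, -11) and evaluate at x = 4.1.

Lagrange interpolation formula:
P(x) = Σ yᵢ × Lᵢ(x)
where Lᵢ(x) = Π_{j≠i} (x - xⱼ)/(xᵢ - xⱼ)

L_0(4.1) = (4.1 - 1)/(-2 - 1) × (4.1 - 4)/(-2 - 4) × (4.1 - 7)/(-2 - 7) = 0.005549
L_1(4.1) = (4.1 - (-2))/(1 - (-2)) × (4.1 - 4)/(1 - 4) × (4.1 - 7)/(1 - 7) = -0.032759
L_2(4.1) = (4.1 - (-2))/(4 - (-2)) × (4.1 - 1)/(4 - 1) × (4.1 - 7)/(4 - 7) = 1.015537
L_3(4.1) = (4.1 - (-2))/(7 - (-2)) × (4.1 - 1)/(7 - 1) × (4.1 - 4)/(7 - 4) = 0.011673

P(4.1) = (-8)×L_0(4.1) + (-12)×L_1(4.1) + (-8)×L_2(4.1) + (-11)×L_3(4.1)
P(4.1) = -7.903981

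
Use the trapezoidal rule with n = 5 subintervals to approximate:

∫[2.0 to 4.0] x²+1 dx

f(x) = x²+1
a = 2.0, b = 4.0, n = 5
h = (b - a)/n = 0.400000

Trapezoidal rule: (h/2)[f(x₀) + 2f(x₁) + 2f(x₂) + ... + f(xₙ)]

x_0 = 2.0000, f(x_0) = 5.000000, coefficient = 1
x_1 = 2.4000, f(x_1) = 6.760000, coefficient = 2
x_2 = 2.8000, f(x_2) = 8.840000, coefficient = 2
x_3 = 3.2000, f(x_3) = 11.240000, coefficient = 2
x_4 = 3.6000, f(x_4) = 13.960000, coefficient = 2
x_5 = 4.0000, f(x_5) = 17.000000, coefficient = 1

I ≈ (0.400000/2) × 103.600000 = 20.720000
Exact value: 20.666667
Error: 0.053333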